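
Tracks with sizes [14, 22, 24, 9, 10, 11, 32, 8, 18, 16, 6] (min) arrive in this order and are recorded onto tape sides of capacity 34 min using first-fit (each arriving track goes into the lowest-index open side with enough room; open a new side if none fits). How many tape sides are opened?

  14 → side 1 (new)  [load 14/34]
  22 → side 2 (new)  [load 22/34]
  24 → side 3 (new)  [load 24/34]
  9 → side 1  [load 23/34]
  10 → side 1  [load 33/34]
  11 → side 2  [load 33/34]
  32 → side 4 (new)  [load 32/34]
  8 → side 3  [load 32/34]
  18 → side 5 (new)  [load 18/34]
  16 → side 5  [load 34/34]
  6 → side 6 (new)  [load 6/34]
6 tape sides opened.

6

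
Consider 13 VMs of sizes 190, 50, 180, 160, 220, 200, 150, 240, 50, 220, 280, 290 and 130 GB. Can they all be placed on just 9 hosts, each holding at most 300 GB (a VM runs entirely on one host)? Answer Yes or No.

No

Total = 2360 GB; ⌈2360/300⌉ = 8.
9 VMs each exceed half the capacity and cannot share a host, forcing at least 9 hosts.
The bound of 9 does not rule out 9, but exhaustive search shows no assignment into 9 hosts of capacity 300 GB exists — the minimum is 10.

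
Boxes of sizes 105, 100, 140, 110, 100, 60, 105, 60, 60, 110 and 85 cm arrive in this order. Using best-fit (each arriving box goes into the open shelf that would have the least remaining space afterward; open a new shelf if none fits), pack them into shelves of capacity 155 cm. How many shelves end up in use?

  105 → shelf 1 (new)  [load 105/155]
  100 → shelf 2 (new)  [load 100/155]
  140 → shelf 3 (new)  [load 140/155]
  110 → shelf 4 (new)  [load 110/155]
  100 → shelf 5 (new)  [load 100/155]
  60 → shelf 6 (new)  [load 60/155]
  105 → shelf 7 (new)  [load 105/155]
  60 → shelf 6  [load 120/155]
  60 → shelf 8 (new)  [load 60/155]
  110 → shelf 9 (new)  [load 110/155]
  85 → shelf 8  [load 145/155]
9 shelves opened.

9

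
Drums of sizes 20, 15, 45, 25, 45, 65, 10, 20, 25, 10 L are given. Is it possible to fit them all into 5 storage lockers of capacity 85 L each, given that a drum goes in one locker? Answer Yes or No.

A valid assignment using 4 storage lockers:
  locker 1: 65 + 20 = 85
  locker 2: 45 + 25 + 15 = 85
  locker 3: 45 + 25 + 10 = 80
  locker 4: 20 + 10 = 30
That uses only 4 ≤ 5, so 5 storage lockers are enough.

Yes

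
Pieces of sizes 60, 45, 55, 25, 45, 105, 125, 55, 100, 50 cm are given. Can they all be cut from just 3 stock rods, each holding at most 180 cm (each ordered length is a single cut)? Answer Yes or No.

No

Total = 665 cm; ⌈665/180⌉ = 4.
At least 4 stock rods are required, but only 3 are allowed.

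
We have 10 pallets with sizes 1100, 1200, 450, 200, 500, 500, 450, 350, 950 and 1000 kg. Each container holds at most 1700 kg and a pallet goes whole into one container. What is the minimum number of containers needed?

Total = 1200 + 1100 + 1000 + 950 + 500 + 500 + 450 + 450 + 350 + 200 = 6700 kg.
Lower bound: ⌈6700/1700⌉ = 4 containers.
A packing using 5 containers:
  container 1: 1200 + 500 = 1700
  container 2: 1100 + 500 = 1600
  container 3: 1000 + 450 + 200 = 1650
  container 4: 950 + 450 = 1400
  container 5: 350 = 350
No arrangement into 4 containers stays within capacity, so 5 is optimal.

5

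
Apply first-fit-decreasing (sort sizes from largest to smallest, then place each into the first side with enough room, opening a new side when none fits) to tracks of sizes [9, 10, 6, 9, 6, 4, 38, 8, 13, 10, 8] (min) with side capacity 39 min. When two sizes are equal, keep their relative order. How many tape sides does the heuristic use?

Sorted descending: 38, 13, 10, 10, 9, 9, 8, 8, 6, 6, 4.
  38 → side 1 (new)  [load 38/39]
  13 → side 2 (new)  [load 13/39]
  10 → side 2  [load 23/39]
  10 → side 2  [load 33/39]
  9 → side 3 (new)  [load 9/39]
  9 → side 3  [load 18/39]
  8 → side 3  [load 26/39]
  8 → side 3  [load 34/39]
  6 → side 2  [load 39/39]
  6 → side 4 (new)  [load 6/39]
  4 → side 3  [load 38/39]
4 tape sides opened.

4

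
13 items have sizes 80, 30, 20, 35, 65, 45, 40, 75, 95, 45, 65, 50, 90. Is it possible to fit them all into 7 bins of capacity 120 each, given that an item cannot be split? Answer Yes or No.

Yes

A valid assignment using 7 bins:
  bin 1: 95 + 20 = 115
  bin 2: 90 + 30 = 120
  bin 3: 80 + 40 = 120
  bin 4: 75 + 45 = 120
  bin 5: 65 + 50 = 115
  bin 6: 65 + 45 = 110
  bin 7: 35 = 35
Every load is within 120, so 7 bins suffice.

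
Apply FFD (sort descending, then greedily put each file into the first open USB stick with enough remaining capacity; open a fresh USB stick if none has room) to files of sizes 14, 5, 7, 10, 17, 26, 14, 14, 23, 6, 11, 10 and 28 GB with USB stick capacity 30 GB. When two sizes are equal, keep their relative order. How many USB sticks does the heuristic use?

Sorted descending: 28, 26, 23, 17, 14, 14, 14, 11, 10, 10, 7, 6, 5.
  28 → USB stick 1 (new)  [load 28/30]
  26 → USB stick 2 (new)  [load 26/30]
  23 → USB stick 3 (new)  [load 23/30]
  17 → USB stick 4 (new)  [load 17/30]
  14 → USB stick 5 (new)  [load 14/30]
  14 → USB stick 5  [load 28/30]
  14 → USB stick 6 (new)  [load 14/30]
  11 → USB stick 4  [load 28/30]
  10 → USB stick 6  [load 24/30]
  10 → USB stick 7 (new)  [load 10/30]
  7 → USB stick 3  [load 30/30]
  6 → USB stick 6  [load 30/30]
  5 → USB stick 7  [load 15/30]
7 USB sticks opened.

7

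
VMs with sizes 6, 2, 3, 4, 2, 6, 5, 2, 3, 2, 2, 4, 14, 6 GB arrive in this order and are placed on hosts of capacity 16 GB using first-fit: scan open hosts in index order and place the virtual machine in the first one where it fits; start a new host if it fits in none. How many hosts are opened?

5

  6 → host 1 (new)  [load 6/16]
  2 → host 1  [load 8/16]
  3 → host 1  [load 11/16]
  4 → host 1  [load 15/16]
  2 → host 2 (new)  [load 2/16]
  6 → host 2  [load 8/16]
  5 → host 2  [load 13/16]
  2 → host 2  [load 15/16]
  3 → host 3 (new)  [load 3/16]
  2 → host 3  [load 5/16]
  2 → host 3  [load 7/16]
  4 → host 3  [load 11/16]
  14 → host 4 (new)  [load 14/16]
  6 → host 5 (new)  [load 6/16]
5 hosts opened.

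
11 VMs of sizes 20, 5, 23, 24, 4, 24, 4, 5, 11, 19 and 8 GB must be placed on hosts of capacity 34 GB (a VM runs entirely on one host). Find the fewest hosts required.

5

Total = 24 + 24 + 23 + 20 + 19 + 11 + 8 + 5 + 5 + 4 + 4 = 147 GB.
Lower bound: ⌈147/34⌉ = 5 hosts.
A packing using 5 hosts:
  host 1: 24 + 8 = 32
  host 2: 24 + 5 + 5 = 34
  host 3: 23 + 11 = 34
  host 4: 20 + 4 + 4 = 28
  host 5: 19 = 19
This matches the lower bound, so 5 is optimal.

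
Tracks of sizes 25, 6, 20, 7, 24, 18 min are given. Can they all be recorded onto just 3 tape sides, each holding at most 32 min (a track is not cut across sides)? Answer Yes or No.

No

Total = 100 min; ⌈100/32⌉ = 4.
At least 4 tape sides are required, but only 3 are allowed.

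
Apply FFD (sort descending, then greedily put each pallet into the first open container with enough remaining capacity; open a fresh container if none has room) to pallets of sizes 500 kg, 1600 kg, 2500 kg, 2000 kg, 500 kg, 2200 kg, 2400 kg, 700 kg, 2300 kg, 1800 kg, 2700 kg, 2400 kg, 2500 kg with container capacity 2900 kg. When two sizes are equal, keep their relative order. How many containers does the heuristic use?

Sorted descending: 2700, 2500, 2500, 2400, 2400, 2300, 2200, 2000, 1800, 1600, 700, 500, 500.
  2700 → container 1 (new)  [load 2700/2900]
  2500 → container 2 (new)  [load 2500/2900]
  2500 → container 3 (new)  [load 2500/2900]
  2400 → container 4 (new)  [load 2400/2900]
  2400 → container 5 (new)  [load 2400/2900]
  2300 → container 6 (new)  [load 2300/2900]
  2200 → container 7 (new)  [load 2200/2900]
  2000 → container 8 (new)  [load 2000/2900]
  1800 → container 9 (new)  [load 1800/2900]
  1600 → container 10 (new)  [load 1600/2900]
  700 → container 7  [load 2900/2900]
  500 → container 4  [load 2900/2900]
  500 → container 5  [load 2900/2900]
10 containers opened.

10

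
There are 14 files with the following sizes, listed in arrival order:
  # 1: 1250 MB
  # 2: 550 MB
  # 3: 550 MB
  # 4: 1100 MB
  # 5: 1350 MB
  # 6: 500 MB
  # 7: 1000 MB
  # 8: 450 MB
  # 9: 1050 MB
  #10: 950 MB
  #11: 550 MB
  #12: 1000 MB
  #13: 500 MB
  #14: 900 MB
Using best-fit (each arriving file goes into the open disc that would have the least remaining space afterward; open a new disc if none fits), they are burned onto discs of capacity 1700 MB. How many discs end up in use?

9

  1250 → disc 1 (new)  [load 1250/1700]
  550 → disc 2 (new)  [load 550/1700]
  550 → disc 2  [load 1100/1700]
  1100 → disc 3 (new)  [load 1100/1700]
  1350 → disc 4 (new)  [load 1350/1700]
  500 → disc 2  [load 1600/1700]
  1000 → disc 5 (new)  [load 1000/1700]
  450 → disc 1  [load 1700/1700]
  1050 → disc 6 (new)  [load 1050/1700]
  950 → disc 7 (new)  [load 950/1700]
  550 → disc 3  [load 1650/1700]
  1000 → disc 8 (new)  [load 1000/1700]
  500 → disc 6  [load 1550/1700]
  900 → disc 9 (new)  [load 900/1700]
9 discs opened.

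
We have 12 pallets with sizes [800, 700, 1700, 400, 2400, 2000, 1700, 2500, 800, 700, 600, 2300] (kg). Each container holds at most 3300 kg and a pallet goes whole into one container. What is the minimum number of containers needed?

Total = 2500 + 2400 + 2300 + 2000 + 1700 + 1700 + 800 + 800 + 700 + 700 + 600 + 400 = 16600 kg.
Lower bound: ⌈16600/3300⌉ = 6 containers.
A packing using 6 containers:
  container 1: 2500 + 800 = 3300
  container 2: 2400 + 800 = 3200
  container 3: 2300 + 700 = 3000
  container 4: 2000 + 700 + 600 = 3300
  container 5: 1700 + 400 = 2100
  container 6: 1700 = 1700
This matches the lower bound, so 6 is optimal.

6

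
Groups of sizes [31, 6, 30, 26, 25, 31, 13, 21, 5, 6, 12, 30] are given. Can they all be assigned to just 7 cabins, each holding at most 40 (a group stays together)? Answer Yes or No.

Yes

A valid assignment using 7 cabins:
  cabin 1: 31 + 6 = 37
  cabin 2: 31 + 6 = 37
  cabin 3: 30 + 5 = 35
  cabin 4: 30 = 30
  cabin 5: 26 + 13 = 39
  cabin 6: 25 + 12 = 37
  cabin 7: 21 = 21
Every load is within 40, so 7 cabins suffice.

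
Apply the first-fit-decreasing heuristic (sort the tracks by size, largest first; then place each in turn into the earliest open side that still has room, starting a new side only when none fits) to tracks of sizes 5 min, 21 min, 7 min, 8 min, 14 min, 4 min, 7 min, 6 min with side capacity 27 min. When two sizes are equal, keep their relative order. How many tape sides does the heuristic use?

3

Sorted descending: 21, 14, 8, 7, 7, 6, 5, 4.
  21 → side 1 (new)  [load 21/27]
  14 → side 2 (new)  [load 14/27]
  8 → side 2  [load 22/27]
  7 → side 3 (new)  [load 7/27]
  7 → side 3  [load 14/27]
  6 → side 1  [load 27/27]
  5 → side 2  [load 27/27]
  4 → side 3  [load 18/27]
3 tape sides opened.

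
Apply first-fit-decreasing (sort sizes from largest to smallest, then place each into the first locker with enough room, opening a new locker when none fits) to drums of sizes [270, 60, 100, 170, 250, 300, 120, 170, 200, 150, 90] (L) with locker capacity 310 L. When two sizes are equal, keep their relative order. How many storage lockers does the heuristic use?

7

Sorted descending: 300, 270, 250, 200, 170, 170, 150, 120, 100, 90, 60.
  300 → locker 1 (new)  [load 300/310]
  270 → locker 2 (new)  [load 270/310]
  250 → locker 3 (new)  [load 250/310]
  200 → locker 4 (new)  [load 200/310]
  170 → locker 5 (new)  [load 170/310]
  170 → locker 6 (new)  [load 170/310]
  150 → locker 7 (new)  [load 150/310]
  120 → locker 5  [load 290/310]
  100 → locker 4  [load 300/310]
  90 → locker 6  [load 260/310]
  60 → locker 3  [load 310/310]
7 storage lockers opened.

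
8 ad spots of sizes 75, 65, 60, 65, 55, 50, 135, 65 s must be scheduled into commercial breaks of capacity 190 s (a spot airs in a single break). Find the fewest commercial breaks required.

3

Total = 135 + 75 + 65 + 65 + 65 + 60 + 55 + 50 = 570 s.
Lower bound: ⌈570/190⌉ = 3 commercial breaks.
A packing using 3 commercial breaks:
  break 1: 135 + 55 = 190
  break 2: 75 + 65 + 50 = 190
  break 3: 65 + 65 + 60 = 190
This matches the lower bound, so 3 is optimal.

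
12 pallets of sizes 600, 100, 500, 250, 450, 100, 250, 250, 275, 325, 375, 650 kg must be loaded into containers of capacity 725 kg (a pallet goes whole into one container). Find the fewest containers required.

Total = 650 + 600 + 500 + 450 + 375 + 325 + 275 + 250 + 250 + 250 + 100 + 100 = 4125 kg.
Lower bound: ⌈4125/725⌉ = 6 containers.
A packing using 7 containers:
  container 1: 650 = 650
  container 2: 600 + 100 = 700
  container 3: 500 + 100 = 600
  container 4: 450 + 275 = 725
  container 5: 375 + 325 = 700
  container 6: 250 + 250 = 500
  container 7: 250 = 250
No arrangement into 6 containers stays within capacity, so 7 is optimal.

7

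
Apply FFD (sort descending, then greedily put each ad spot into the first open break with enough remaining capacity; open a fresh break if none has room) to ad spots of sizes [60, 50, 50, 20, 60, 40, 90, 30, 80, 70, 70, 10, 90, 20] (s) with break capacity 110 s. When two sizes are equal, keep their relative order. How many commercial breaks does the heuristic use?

7

Sorted descending: 90, 90, 80, 70, 70, 60, 60, 50, 50, 40, 30, 20, 20, 10.
  90 → break 1 (new)  [load 90/110]
  90 → break 2 (new)  [load 90/110]
  80 → break 3 (new)  [load 80/110]
  70 → break 4 (new)  [load 70/110]
  70 → break 5 (new)  [load 70/110]
  60 → break 6 (new)  [load 60/110]
  60 → break 7 (new)  [load 60/110]
  50 → break 6  [load 110/110]
  50 → break 7  [load 110/110]
  40 → break 4  [load 110/110]
  30 → break 3  [load 110/110]
  20 → break 1  [load 110/110]
  20 → break 2  [load 110/110]
  10 → break 5  [load 80/110]
7 commercial breaks opened.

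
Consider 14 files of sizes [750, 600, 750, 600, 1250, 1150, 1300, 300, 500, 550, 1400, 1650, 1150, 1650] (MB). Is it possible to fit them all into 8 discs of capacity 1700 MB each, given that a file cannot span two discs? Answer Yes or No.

No

Total = 13600 MB; ⌈13600/1700⌉ = 8.
The bound of 8 does not rule out 8, but exhaustive search shows no assignment into 8 discs of capacity 1700 MB exists — the minimum is 9.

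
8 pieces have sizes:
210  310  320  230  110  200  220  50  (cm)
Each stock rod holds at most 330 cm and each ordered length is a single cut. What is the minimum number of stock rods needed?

6

Total = 320 + 310 + 230 + 220 + 210 + 200 + 110 + 50 = 1650 cm.
Lower bound: ⌈1650/330⌉ = 5 stock rods.
Also, 6 pieces each exceed 165 cm, and no two of those can share a stock rod, so at least 6 stock rods are needed.
A packing using 6 stock rods:
  stock rod 1: 320 = 320
  stock rod 2: 310 = 310
  stock rod 3: 230 + 50 = 280
  stock rod 4: 220 + 110 = 330
  stock rod 5: 210 = 210
  stock rod 6: 200 = 200
This matches the lower bound, so 6 is optimal.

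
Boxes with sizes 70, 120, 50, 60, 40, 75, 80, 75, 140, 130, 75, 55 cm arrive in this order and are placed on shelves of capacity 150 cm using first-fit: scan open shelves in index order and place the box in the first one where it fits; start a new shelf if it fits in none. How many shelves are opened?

8

  70 → shelf 1 (new)  [load 70/150]
  120 → shelf 2 (new)  [load 120/150]
  50 → shelf 1  [load 120/150]
  60 → shelf 3 (new)  [load 60/150]
  40 → shelf 3  [load 100/150]
  75 → shelf 4 (new)  [load 75/150]
  80 → shelf 5 (new)  [load 80/150]
  75 → shelf 4  [load 150/150]
  140 → shelf 6 (new)  [load 140/150]
  130 → shelf 7 (new)  [load 130/150]
  75 → shelf 8 (new)  [load 75/150]
  55 → shelf 5  [load 135/150]
8 shelves opened.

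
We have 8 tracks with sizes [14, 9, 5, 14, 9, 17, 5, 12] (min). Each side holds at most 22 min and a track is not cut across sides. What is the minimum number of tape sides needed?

Total = 17 + 14 + 14 + 12 + 9 + 9 + 5 + 5 = 85 min.
Lower bound: ⌈85/22⌉ = 4 tape sides.
A packing using 5 tape sides:
  side 1: 17 + 5 = 22
  side 2: 14 + 5 = 19
  side 3: 14 = 14
  side 4: 12 + 9 = 21
  side 5: 9 = 9
No arrangement into 4 tape sides stays within capacity, so 5 is optimal.

5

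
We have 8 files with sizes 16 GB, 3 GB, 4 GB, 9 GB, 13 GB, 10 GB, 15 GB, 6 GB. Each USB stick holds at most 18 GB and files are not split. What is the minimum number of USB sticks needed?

5

Total = 16 + 15 + 13 + 10 + 9 + 6 + 4 + 3 = 76 GB.
Lower bound: ⌈76/18⌉ = 5 USB sticks.
A packing using 5 USB sticks:
  USB stick 1: 16 = 16
  USB stick 2: 15 + 3 = 18
  USB stick 3: 13 + 4 = 17
  USB stick 4: 10 + 6 = 16
  USB stick 5: 9 = 9
This matches the lower bound, so 5 is optimal.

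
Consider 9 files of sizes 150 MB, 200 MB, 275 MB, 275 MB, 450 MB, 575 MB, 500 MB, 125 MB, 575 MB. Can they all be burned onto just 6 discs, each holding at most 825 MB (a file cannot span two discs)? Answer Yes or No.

Yes

A valid assignment using 5 discs:
  disc 1: 575 + 200 = 775
  disc 2: 575 + 150 = 725
  disc 3: 500 + 275 = 775
  disc 4: 450 + 275 = 725
  disc 5: 125 = 125
That uses only 5 ≤ 6, so 6 discs are enough.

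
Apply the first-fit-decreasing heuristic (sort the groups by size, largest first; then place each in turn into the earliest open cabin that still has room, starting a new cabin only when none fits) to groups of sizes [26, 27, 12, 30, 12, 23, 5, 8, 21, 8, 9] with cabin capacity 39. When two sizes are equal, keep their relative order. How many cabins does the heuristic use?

Sorted descending: 30, 27, 26, 23, 21, 12, 12, 9, 8, 8, 5.
  30 → cabin 1 (new)  [load 30/39]
  27 → cabin 2 (new)  [load 27/39]
  26 → cabin 3 (new)  [load 26/39]
  23 → cabin 4 (new)  [load 23/39]
  21 → cabin 5 (new)  [load 21/39]
  12 → cabin 2  [load 39/39]
  12 → cabin 3  [load 38/39]
  9 → cabin 1  [load 39/39]
  8 → cabin 4  [load 31/39]
  8 → cabin 4  [load 39/39]
  5 → cabin 5  [load 26/39]
5 cabins opened.

5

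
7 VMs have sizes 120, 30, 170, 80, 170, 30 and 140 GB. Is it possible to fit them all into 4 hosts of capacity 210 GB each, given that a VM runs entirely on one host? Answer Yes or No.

A valid assignment using 4 hosts:
  host 1: 170 + 30 = 200
  host 2: 170 + 30 = 200
  host 3: 140 = 140
  host 4: 120 + 80 = 200
Every load is within 210 GB, so 4 hosts suffice.

Yes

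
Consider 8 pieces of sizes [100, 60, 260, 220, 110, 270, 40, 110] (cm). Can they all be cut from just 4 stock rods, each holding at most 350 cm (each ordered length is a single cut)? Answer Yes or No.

A valid assignment using 4 stock rods:
  stock rod 1: 270 + 60 = 330
  stock rod 2: 260 + 40 = 300
  stock rod 3: 220 + 110 = 330
  stock rod 4: 110 + 100 = 210
Every load is within 350 cm, so 4 stock rods suffice.

Yes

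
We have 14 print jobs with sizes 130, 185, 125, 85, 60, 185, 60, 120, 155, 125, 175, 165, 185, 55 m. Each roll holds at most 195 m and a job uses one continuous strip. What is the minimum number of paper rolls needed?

Total = 185 + 185 + 185 + 175 + 165 + 155 + 130 + 125 + 125 + 120 + 85 + 60 + 60 + 55 = 1810 m.
Lower bound: ⌈1810/195⌉ = 10 paper rolls.
A packing using 11 paper rolls:
  roll 1: 185 = 185
  roll 2: 185 = 185
  roll 3: 185 = 185
  roll 4: 175 = 175
  roll 5: 165 = 165
  roll 6: 155 = 155
  roll 7: 130 + 60 = 190
  roll 8: 125 + 60 = 185
  roll 9: 125 + 55 = 180
  roll 10: 120 = 120
  roll 11: 85 = 85
No arrangement into 10 paper rolls stays within capacity, so 11 is optimal.

11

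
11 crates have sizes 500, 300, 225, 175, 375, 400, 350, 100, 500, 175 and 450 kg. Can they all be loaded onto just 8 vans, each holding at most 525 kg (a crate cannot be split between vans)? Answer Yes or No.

Yes

A valid assignment using 8 vans:
  van 1: 500 = 500
  van 2: 500 = 500
  van 3: 450 = 450
  van 4: 400 + 100 = 500
  van 5: 375 = 375
  van 6: 350 + 175 = 525
  van 7: 300 + 225 = 525
  van 8: 175 = 175
Every load is within 525 kg, so 8 vans suffice.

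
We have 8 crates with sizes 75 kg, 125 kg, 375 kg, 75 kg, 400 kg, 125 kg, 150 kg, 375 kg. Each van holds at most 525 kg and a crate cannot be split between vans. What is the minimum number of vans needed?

4

Total = 400 + 375 + 375 + 150 + 125 + 125 + 75 + 75 = 1700 kg.
Lower bound: ⌈1700/525⌉ = 4 vans.
A packing using 4 vans:
  van 1: 400 + 125 = 525
  van 2: 375 + 150 = 525
  van 3: 375 + 125 = 500
  van 4: 75 + 75 = 150
This matches the lower bound, so 4 is optimal.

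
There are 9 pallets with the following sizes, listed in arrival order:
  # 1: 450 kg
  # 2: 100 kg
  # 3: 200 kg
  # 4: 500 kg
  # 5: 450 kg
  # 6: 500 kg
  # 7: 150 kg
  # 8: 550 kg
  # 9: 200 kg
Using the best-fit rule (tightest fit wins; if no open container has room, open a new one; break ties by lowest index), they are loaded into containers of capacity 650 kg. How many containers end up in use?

  450 → container 1 (new)  [load 450/650]
  100 → container 1  [load 550/650]
  200 → container 2 (new)  [load 200/650]
  500 → container 3 (new)  [load 500/650]
  450 → container 2  [load 650/650]
  500 → container 4 (new)  [load 500/650]
  150 → container 3  [load 650/650]
  550 → container 5 (new)  [load 550/650]
  200 → container 6 (new)  [load 200/650]
6 containers opened.

6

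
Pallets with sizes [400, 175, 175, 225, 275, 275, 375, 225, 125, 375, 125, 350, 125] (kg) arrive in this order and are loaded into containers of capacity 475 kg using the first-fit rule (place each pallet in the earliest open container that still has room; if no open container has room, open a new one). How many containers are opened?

  400 → container 1 (new)  [load 400/475]
  175 → container 2 (new)  [load 175/475]
  175 → container 2  [load 350/475]
  225 → container 3 (new)  [load 225/475]
  275 → container 4 (new)  [load 275/475]
  275 → container 5 (new)  [load 275/475]
  375 → container 6 (new)  [load 375/475]
  225 → container 3  [load 450/475]
  125 → container 2  [load 475/475]
  375 → container 7 (new)  [load 375/475]
  125 → container 4  [load 400/475]
  350 → container 8 (new)  [load 350/475]
  125 → container 5  [load 400/475]
8 containers opened.

8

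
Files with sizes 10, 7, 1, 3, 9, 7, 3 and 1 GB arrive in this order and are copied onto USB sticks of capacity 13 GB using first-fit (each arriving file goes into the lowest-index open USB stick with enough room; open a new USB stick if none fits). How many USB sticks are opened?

4

  10 → USB stick 1 (new)  [load 10/13]
  7 → USB stick 2 (new)  [load 7/13]
  1 → USB stick 1  [load 11/13]
  3 → USB stick 2  [load 10/13]
  9 → USB stick 3 (new)  [load 9/13]
  7 → USB stick 4 (new)  [load 7/13]
  3 → USB stick 2  [load 13/13]
  1 → USB stick 1  [load 12/13]
4 USB sticks opened.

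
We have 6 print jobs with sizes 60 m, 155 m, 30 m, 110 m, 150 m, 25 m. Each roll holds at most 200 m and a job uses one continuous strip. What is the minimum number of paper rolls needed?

Total = 155 + 150 + 110 + 60 + 30 + 25 = 530 m.
Lower bound: ⌈530/200⌉ = 3 paper rolls.
A packing using 3 paper rolls:
  roll 1: 155 + 30 = 185
  roll 2: 150 + 25 = 175
  roll 3: 110 + 60 = 170
This matches the lower bound, so 3 is optimal.

3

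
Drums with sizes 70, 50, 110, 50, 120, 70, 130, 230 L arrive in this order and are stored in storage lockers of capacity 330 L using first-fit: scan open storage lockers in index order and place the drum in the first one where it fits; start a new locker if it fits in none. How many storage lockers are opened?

3

  70 → locker 1 (new)  [load 70/330]
  50 → locker 1  [load 120/330]
  110 → locker 1  [load 230/330]
  50 → locker 1  [load 280/330]
  120 → locker 2 (new)  [load 120/330]
  70 → locker 2  [load 190/330]
  130 → locker 2  [load 320/330]
  230 → locker 3 (new)  [load 230/330]
3 storage lockers opened.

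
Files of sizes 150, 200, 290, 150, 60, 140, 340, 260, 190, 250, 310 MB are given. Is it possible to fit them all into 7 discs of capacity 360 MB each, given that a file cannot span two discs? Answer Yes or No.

No

Total = 2340 MB; ⌈2340/360⌉ = 7.
The bound of 7 does not rule out 7, but exhaustive search shows no assignment into 7 discs of capacity 360 MB exists — the minimum is 8.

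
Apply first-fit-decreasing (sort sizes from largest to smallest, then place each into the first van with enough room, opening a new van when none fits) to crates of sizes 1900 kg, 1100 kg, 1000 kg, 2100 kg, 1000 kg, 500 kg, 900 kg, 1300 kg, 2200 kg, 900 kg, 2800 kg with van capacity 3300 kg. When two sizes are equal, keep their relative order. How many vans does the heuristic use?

Sorted descending: 2800, 2200, 2100, 1900, 1300, 1100, 1000, 1000, 900, 900, 500.
  2800 → van 1 (new)  [load 2800/3300]
  2200 → van 2 (new)  [load 2200/3300]
  2100 → van 3 (new)  [load 2100/3300]
  1900 → van 4 (new)  [load 1900/3300]
  1300 → van 4  [load 3200/3300]
  1100 → van 2  [load 3300/3300]
  1000 → van 3  [load 3100/3300]
  1000 → van 5 (new)  [load 1000/3300]
  900 → van 5  [load 1900/3300]
  900 → van 5  [load 2800/3300]
  500 → van 1  [load 3300/3300]
5 vans opened.

5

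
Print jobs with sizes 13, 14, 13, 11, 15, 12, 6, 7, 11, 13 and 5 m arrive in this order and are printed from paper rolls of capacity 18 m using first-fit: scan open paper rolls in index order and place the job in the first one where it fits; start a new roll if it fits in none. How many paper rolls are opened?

  13 → roll 1 (new)  [load 13/18]
  14 → roll 2 (new)  [load 14/18]
  13 → roll 3 (new)  [load 13/18]
  11 → roll 4 (new)  [load 11/18]
  15 → roll 5 (new)  [load 15/18]
  12 → roll 6 (new)  [load 12/18]
  6 → roll 4  [load 17/18]
  7 → roll 7 (new)  [load 7/18]
  11 → roll 7  [load 18/18]
  13 → roll 8 (new)  [load 13/18]
  5 → roll 1  [load 18/18]
8 paper rolls opened.

8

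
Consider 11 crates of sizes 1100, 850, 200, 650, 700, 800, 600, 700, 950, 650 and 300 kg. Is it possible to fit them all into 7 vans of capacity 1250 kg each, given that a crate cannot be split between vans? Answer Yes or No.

Total = 7500 kg; ⌈7500/1250⌉ = 6.
8 crates each exceed half the capacity and cannot share a van, forcing at least 8 vans.
At least 8 vans are required, but only 7 are allowed.

No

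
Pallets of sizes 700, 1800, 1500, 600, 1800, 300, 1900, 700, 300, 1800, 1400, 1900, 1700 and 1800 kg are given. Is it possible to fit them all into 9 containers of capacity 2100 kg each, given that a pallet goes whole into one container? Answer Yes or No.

No

Total = 18200 kg; ⌈18200/2100⌉ = 9.
The bound of 9 does not rule out 9, but exhaustive search shows no assignment into 9 containers of capacity 2100 kg exists — the minimum is 10.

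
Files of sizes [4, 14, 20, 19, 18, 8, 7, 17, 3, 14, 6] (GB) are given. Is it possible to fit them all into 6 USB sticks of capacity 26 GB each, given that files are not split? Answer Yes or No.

A valid assignment using 6 USB sticks:
  USB stick 1: 20 + 6 = 26
  USB stick 2: 19 + 7 = 26
  USB stick 3: 18 + 8 = 26
  USB stick 4: 17 + 4 + 3 = 24
  USB stick 5: 14 = 14
  USB stick 6: 14 = 14
Every load is within 26 GB, so 6 USB sticks suffice.

Yes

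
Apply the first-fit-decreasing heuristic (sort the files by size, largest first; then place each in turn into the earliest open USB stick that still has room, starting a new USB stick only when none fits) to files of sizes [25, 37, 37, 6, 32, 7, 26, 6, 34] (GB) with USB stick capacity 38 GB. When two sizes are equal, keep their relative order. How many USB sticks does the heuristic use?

6

Sorted descending: 37, 37, 34, 32, 26, 25, 7, 6, 6.
  37 → USB stick 1 (new)  [load 37/38]
  37 → USB stick 2 (new)  [load 37/38]
  34 → USB stick 3 (new)  [load 34/38]
  32 → USB stick 4 (new)  [load 32/38]
  26 → USB stick 5 (new)  [load 26/38]
  25 → USB stick 6 (new)  [load 25/38]
  7 → USB stick 5  [load 33/38]
  6 → USB stick 4  [load 38/38]
  6 → USB stick 6  [load 31/38]
6 USB sticks opened.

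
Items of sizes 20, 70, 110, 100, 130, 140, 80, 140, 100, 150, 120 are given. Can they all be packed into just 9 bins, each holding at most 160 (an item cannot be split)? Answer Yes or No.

A valid assignment using 9 bins:
  bin 1: 150 = 150
  bin 2: 140 + 20 = 160
  bin 3: 140 = 140
  bin 4: 130 = 130
  bin 5: 120 = 120
  bin 6: 110 = 110
  bin 7: 100 = 100
  bin 8: 100 = 100
  bin 9: 80 + 70 = 150
Every load is within 160, so 9 bins suffice.

Yes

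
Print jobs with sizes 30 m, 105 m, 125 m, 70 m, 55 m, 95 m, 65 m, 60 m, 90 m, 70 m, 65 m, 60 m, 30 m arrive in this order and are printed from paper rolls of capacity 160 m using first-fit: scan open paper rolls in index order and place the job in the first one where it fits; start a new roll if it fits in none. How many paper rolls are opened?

  30 → roll 1 (new)  [load 30/160]
  105 → roll 1  [load 135/160]
  125 → roll 2 (new)  [load 125/160]
  70 → roll 3 (new)  [load 70/160]
  55 → roll 3  [load 125/160]
  95 → roll 4 (new)  [load 95/160]
  65 → roll 4  [load 160/160]
  60 → roll 5 (new)  [load 60/160]
  90 → roll 5  [load 150/160]
  70 → roll 6 (new)  [load 70/160]
  65 → roll 6  [load 135/160]
  60 → roll 7 (new)  [load 60/160]
  30 → roll 2  [load 155/160]
7 paper rolls opened.

7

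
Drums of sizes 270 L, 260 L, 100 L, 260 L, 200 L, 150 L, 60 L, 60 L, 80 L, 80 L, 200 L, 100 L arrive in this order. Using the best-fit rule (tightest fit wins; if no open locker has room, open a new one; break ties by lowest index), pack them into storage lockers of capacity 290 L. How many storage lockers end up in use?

  270 → locker 1 (new)  [load 270/290]
  260 → locker 2 (new)  [load 260/290]
  100 → locker 3 (new)  [load 100/290]
  260 → locker 4 (new)  [load 260/290]
  200 → locker 5 (new)  [load 200/290]
  150 → locker 3  [load 250/290]
  60 → locker 5  [load 260/290]
  60 → locker 6 (new)  [load 60/290]
  80 → locker 6  [load 140/290]
  80 → locker 6  [load 220/290]
  200 → locker 7 (new)  [load 200/290]
  100 → locker 8 (new)  [load 100/290]
8 storage lockers opened.

8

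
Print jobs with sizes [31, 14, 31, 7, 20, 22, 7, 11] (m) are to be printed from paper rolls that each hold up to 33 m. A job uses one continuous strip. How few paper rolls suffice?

Total = 31 + 31 + 22 + 20 + 14 + 11 + 7 + 7 = 143 m.
Lower bound: ⌈143/33⌉ = 5 paper rolls.
A packing using 5 paper rolls:
  roll 1: 31 = 31
  roll 2: 31 = 31
  roll 3: 22 + 11 = 33
  roll 4: 20 + 7 = 27
  roll 5: 14 + 7 = 21
This matches the lower bound, so 5 is optimal.

5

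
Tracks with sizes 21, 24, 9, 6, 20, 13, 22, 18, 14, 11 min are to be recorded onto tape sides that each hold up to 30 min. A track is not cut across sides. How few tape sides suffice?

Total = 24 + 22 + 21 + 20 + 18 + 14 + 13 + 11 + 9 + 6 = 158 min.
Lower bound: ⌈158/30⌉ = 6 tape sides.
A packing using 6 tape sides:
  side 1: 24 + 6 = 30
  side 2: 22 = 22
  side 3: 21 + 9 = 30
  side 4: 20 = 20
  side 5: 18 + 11 = 29
  side 6: 14 + 13 = 27
This matches the lower bound, so 6 is optimal.

6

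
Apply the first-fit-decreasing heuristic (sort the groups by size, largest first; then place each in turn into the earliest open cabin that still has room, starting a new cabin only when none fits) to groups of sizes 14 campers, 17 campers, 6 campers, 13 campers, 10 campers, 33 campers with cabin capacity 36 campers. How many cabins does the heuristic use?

Sorted descending: 33, 17, 14, 13, 10, 6.
  33 → cabin 1 (new)  [load 33/36]
  17 → cabin 2 (new)  [load 17/36]
  14 → cabin 2  [load 31/36]
  13 → cabin 3 (new)  [load 13/36]
  10 → cabin 3  [load 23/36]
  6 → cabin 3  [load 29/36]
3 cabins opened.

3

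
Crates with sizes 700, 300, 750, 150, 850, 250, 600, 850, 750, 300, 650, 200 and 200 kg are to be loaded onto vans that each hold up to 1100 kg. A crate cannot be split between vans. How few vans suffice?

Total = 850 + 850 + 750 + 750 + 700 + 650 + 600 + 300 + 300 + 250 + 200 + 200 + 150 = 6550 kg.
Lower bound: ⌈6550/1100⌉ = 6 vans.
Also, 7 crates each exceed 550 kg, and no two of those can share a van, so at least 7 vans are needed.
A packing using 7 vans:
  van 1: 850 + 250 = 1100
  van 2: 850 + 200 = 1050
  van 3: 750 + 300 = 1050
  van 4: 750 + 300 = 1050
  van 5: 700 + 200 + 150 = 1050
  van 6: 650 = 650
  van 7: 600 = 600
This matches the lower bound, so 7 is optimal.

7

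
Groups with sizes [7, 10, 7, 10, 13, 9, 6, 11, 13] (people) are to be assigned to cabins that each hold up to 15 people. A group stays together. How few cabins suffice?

Total = 13 + 13 + 11 + 10 + 10 + 9 + 7 + 7 + 6 = 86 people.
Lower bound: ⌈86/15⌉ = 6 cabins.
A packing using 7 cabins:
  cabin 1: 13 = 13
  cabin 2: 13 = 13
  cabin 3: 11 = 11
  cabin 4: 10 = 10
  cabin 5: 10 = 10
  cabin 6: 9 + 6 = 15
  cabin 7: 7 + 7 = 14
No arrangement into 6 cabins stays within capacity, so 7 is optimal.

7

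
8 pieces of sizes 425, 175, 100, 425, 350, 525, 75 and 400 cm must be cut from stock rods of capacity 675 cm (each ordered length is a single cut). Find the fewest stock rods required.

Total = 525 + 425 + 425 + 400 + 350 + 175 + 100 + 75 = 2475 cm.
Lower bound: ⌈2475/675⌉ = 4 stock rods.
Also, 5 pieces each exceed 675/2 cm, and no two of those can share a stock rod, so at least 5 stock rods are needed.
A packing using 5 stock rods:
  stock rod 1: 525 + 100 = 625
  stock rod 2: 425 + 175 + 75 = 675
  stock rod 3: 425 = 425
  stock rod 4: 400 = 400
  stock rod 5: 350 = 350
This matches the lower bound, so 5 is optimal.

5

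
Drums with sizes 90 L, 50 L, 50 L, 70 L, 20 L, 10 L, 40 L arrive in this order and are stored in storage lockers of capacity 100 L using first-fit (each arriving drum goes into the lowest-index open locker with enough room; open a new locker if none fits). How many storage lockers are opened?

  90 → locker 1 (new)  [load 90/100]
  50 → locker 2 (new)  [load 50/100]
  50 → locker 2  [load 100/100]
  70 → locker 3 (new)  [load 70/100]
  20 → locker 3  [load 90/100]
  10 → locker 1  [load 100/100]
  40 → locker 4 (new)  [load 40/100]
4 storage lockers opened.

4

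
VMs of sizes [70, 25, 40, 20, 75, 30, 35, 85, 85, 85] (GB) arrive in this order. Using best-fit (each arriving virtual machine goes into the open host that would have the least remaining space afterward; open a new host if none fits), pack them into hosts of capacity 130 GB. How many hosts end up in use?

  70 → host 1 (new)  [load 70/130]
  25 → host 1  [load 95/130]
  40 → host 2 (new)  [load 40/130]
  20 → host 1  [load 115/130]
  75 → host 2  [load 115/130]
  30 → host 3 (new)  [load 30/130]
  35 → host 3  [load 65/130]
  85 → host 4 (new)  [load 85/130]
  85 → host 5 (new)  [load 85/130]
  85 → host 6 (new)  [load 85/130]
6 hosts opened.

6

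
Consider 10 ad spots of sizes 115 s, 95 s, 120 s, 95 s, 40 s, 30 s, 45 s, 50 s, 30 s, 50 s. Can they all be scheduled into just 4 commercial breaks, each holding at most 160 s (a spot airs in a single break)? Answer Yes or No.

No

Total = 670 s; ⌈670/160⌉ = 5.
At least 5 commercial breaks are required, but only 4 are allowed.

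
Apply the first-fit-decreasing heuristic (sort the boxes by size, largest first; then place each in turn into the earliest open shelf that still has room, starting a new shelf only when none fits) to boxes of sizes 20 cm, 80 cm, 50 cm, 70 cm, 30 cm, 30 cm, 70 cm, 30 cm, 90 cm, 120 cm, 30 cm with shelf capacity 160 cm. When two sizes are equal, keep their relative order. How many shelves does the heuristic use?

Sorted descending: 120, 90, 80, 70, 70, 50, 30, 30, 30, 30, 20.
  120 → shelf 1 (new)  [load 120/160]
  90 → shelf 2 (new)  [load 90/160]
  80 → shelf 3 (new)  [load 80/160]
  70 → shelf 2  [load 160/160]
  70 → shelf 3  [load 150/160]
  50 → shelf 4 (new)  [load 50/160]
  30 → shelf 1  [load 150/160]
  30 → shelf 4  [load 80/160]
  30 → shelf 4  [load 110/160]
  30 → shelf 4  [load 140/160]
  20 → shelf 4  [load 160/160]
4 shelves opened.

4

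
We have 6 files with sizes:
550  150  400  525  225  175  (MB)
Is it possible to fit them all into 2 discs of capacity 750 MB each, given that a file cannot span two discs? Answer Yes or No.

No

Total = 2025 MB; ⌈2025/750⌉ = 3.
At least 3 discs are required, but only 2 are allowed.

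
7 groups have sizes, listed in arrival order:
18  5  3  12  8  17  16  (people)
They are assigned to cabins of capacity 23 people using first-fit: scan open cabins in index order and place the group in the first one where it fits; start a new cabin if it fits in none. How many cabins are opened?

4

  18 → cabin 1 (new)  [load 18/23]
  5 → cabin 1  [load 23/23]
  3 → cabin 2 (new)  [load 3/23]
  12 → cabin 2  [load 15/23]
  8 → cabin 2  [load 23/23]
  17 → cabin 3 (new)  [load 17/23]
  16 → cabin 4 (new)  [load 16/23]
4 cabins opened.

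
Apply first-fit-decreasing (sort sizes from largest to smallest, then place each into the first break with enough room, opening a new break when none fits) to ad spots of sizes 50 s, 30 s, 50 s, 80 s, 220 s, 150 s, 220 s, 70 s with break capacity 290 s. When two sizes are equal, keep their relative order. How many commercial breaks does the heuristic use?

4

Sorted descending: 220, 220, 150, 80, 70, 50, 50, 30.
  220 → break 1 (new)  [load 220/290]
  220 → break 2 (new)  [load 220/290]
  150 → break 3 (new)  [load 150/290]
  80 → break 3  [load 230/290]
  70 → break 1  [load 290/290]
  50 → break 2  [load 270/290]
  50 → break 3  [load 280/290]
  30 → break 4 (new)  [load 30/290]
4 commercial breaks opened.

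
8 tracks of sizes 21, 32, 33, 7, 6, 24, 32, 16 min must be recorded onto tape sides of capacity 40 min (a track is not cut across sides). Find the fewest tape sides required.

Total = 33 + 32 + 32 + 24 + 21 + 16 + 7 + 6 = 171 min.
Lower bound: ⌈171/40⌉ = 5 tape sides.
A packing using 5 tape sides:
  side 1: 33 + 7 = 40
  side 2: 32 + 6 = 38
  side 3: 32 = 32
  side 4: 24 + 16 = 40
  side 5: 21 = 21
This matches the lower bound, so 5 is optimal.

5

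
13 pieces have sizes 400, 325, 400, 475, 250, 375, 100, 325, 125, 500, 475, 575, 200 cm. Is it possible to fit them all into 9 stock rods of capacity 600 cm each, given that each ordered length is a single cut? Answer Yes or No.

Yes

A valid assignment using 9 stock rods:
  stock rod 1: 575 = 575
  stock rod 2: 500 + 100 = 600
  stock rod 3: 475 + 125 = 600
  stock rod 4: 475 = 475
  stock rod 5: 400 + 200 = 600
  stock rod 6: 400 = 400
  stock rod 7: 375 = 375
  stock rod 8: 325 + 250 = 575
  stock rod 9: 325 = 325
Every load is within 600 cm, so 9 stock rods suffice.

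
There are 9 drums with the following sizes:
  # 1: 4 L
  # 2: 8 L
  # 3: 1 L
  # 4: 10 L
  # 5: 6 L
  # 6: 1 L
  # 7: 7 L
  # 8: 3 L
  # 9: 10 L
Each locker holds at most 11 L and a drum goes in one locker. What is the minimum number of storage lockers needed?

5

Total = 10 + 10 + 8 + 7 + 6 + 4 + 3 + 1 + 1 = 50 L.
Lower bound: ⌈50/11⌉ = 5 storage lockers.
A packing using 5 storage lockers:
  locker 1: 10 + 1 = 11
  locker 2: 10 + 1 = 11
  locker 3: 8 + 3 = 11
  locker 4: 7 + 4 = 11
  locker 5: 6 = 6
This matches the lower bound, so 5 is optimal.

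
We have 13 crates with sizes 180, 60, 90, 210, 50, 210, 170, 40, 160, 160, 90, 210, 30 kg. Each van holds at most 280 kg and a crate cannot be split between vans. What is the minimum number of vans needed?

Total = 210 + 210 + 210 + 180 + 170 + 160 + 160 + 90 + 90 + 60 + 50 + 40 + 30 = 1660 kg.
Lower bound: ⌈1660/280⌉ = 6 vans.
Also, 7 crates each exceed 140 kg, and no two of those can share a van, so at least 7 vans are needed.
A packing using 7 vans:
  van 1: 210 + 60 = 270
  van 2: 210 + 50 = 260
  van 3: 210 + 40 + 30 = 280
  van 4: 180 + 90 = 270
  van 5: 170 + 90 = 260
  van 6: 160 = 160
  van 7: 160 = 160
This matches the lower bound, so 7 is optimal.

7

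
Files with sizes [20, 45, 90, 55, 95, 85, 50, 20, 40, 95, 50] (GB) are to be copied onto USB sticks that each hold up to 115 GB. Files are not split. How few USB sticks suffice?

Total = 95 + 95 + 90 + 85 + 55 + 50 + 50 + 45 + 40 + 20 + 20 = 645 GB.
Lower bound: ⌈645/115⌉ = 6 USB sticks.
A packing using 7 USB sticks:
  USB stick 1: 95 + 20 = 115
  USB stick 2: 95 + 20 = 115
  USB stick 3: 90 = 90
  USB stick 4: 85 = 85
  USB stick 5: 55 + 50 = 105
  USB stick 6: 50 + 45 = 95
  USB stick 7: 40 = 40
No arrangement into 6 USB sticks stays within capacity, so 7 is optimal.

7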